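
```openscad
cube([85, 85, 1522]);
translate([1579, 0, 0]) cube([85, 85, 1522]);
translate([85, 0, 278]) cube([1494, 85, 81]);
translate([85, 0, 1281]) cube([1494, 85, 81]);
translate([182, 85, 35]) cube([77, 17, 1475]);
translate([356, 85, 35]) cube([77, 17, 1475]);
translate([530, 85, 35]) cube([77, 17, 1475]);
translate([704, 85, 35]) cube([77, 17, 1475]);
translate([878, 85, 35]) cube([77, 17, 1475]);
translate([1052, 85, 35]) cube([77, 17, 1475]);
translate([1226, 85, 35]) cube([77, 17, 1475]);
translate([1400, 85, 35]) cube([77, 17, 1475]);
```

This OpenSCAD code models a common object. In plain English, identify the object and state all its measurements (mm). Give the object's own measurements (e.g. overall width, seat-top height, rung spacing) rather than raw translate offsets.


A fence section. Two 85×85 mm posts, 1522 mm tall, stand on the floor with a clear span of 1494 mm between their inner faces. Two horizontal rails of 85×81 mm section span the gap between the posts with their undersides at z = 278 mm and z = 1281 mm, flush with the posts' −y face. 8 pickets, each 77 mm wide, 17 mm thick and 1475 mm tall, are fixed to the +y face of the rails with their bottoms at z = 35 mm, spaced across the span with a 97 mm gap after the −x post and between neighbouring pickets, with 102 mm left before the +x post.


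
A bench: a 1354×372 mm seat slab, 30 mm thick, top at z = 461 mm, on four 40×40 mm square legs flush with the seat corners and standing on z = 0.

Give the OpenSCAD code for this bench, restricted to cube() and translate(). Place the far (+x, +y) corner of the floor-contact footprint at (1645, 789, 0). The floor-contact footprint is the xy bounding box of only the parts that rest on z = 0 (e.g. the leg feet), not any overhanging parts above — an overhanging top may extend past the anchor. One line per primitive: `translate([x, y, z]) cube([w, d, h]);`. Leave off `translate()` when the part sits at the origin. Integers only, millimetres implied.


translate([291, 417, 431]) cube([1354, 372, 30]);
translate([291, 417, 0]) cube([40, 40, 431]);
translate([291, 749, 0]) cube([40, 40, 431]);
translate([1605, 417, 0]) cube([40, 40, 431]);
translate([1605, 749, 0]) cube([40, 40, 431]);


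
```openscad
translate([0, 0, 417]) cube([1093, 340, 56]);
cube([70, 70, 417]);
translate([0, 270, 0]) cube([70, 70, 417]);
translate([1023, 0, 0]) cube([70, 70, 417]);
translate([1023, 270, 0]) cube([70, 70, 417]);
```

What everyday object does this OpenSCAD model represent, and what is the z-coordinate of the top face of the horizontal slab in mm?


A bench. The seat-top height is 473 mm.

A long slab on four corner posts — a bench. The slab sits at z = 417 with thickness 56, so the top is 417 + 56 = 473 mm.


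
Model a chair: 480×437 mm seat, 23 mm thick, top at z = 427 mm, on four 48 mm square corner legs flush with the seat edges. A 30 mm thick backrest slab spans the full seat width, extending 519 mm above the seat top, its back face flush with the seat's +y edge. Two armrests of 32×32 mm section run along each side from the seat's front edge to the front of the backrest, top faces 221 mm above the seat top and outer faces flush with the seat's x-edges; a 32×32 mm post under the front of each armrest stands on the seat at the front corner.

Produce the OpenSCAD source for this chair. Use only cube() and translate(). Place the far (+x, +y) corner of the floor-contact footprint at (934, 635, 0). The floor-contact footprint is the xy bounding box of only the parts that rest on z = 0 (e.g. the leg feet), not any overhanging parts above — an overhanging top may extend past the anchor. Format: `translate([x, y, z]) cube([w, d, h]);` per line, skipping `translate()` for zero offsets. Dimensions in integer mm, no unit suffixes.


translate([454, 198, 404]) cube([480, 437, 23]);
translate([454, 198, 0]) cube([48, 48, 404]);
translate([886, 198, 0]) cube([48, 48, 404]);
translate([454, 587, 0]) cube([48, 48, 404]);
translate([886, 587, 0]) cube([48, 48, 404]);
translate([454, 605, 427]) cube([480, 30, 519]);
translate([454, 198, 616]) cube([32, 407, 32]);
translate([902, 198, 616]) cube([32, 407, 32]);
translate([454, 198, 427]) cube([32, 32, 189]);
translate([902, 198, 427]) cube([32, 32, 189]);


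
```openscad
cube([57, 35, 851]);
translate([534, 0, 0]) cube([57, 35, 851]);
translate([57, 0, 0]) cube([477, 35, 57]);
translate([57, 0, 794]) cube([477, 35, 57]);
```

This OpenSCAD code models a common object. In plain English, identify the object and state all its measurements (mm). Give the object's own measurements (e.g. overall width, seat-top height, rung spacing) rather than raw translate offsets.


A rectangular picture frame lying in the x–z plane (depth along y). The opening is 477 mm wide (x) by 737 mm tall (z), surrounded by a border 57 mm wide on all four sides. The frame is 35 mm deep and is made of two full-height vertical stiles with two horizontal rails fitted between them.


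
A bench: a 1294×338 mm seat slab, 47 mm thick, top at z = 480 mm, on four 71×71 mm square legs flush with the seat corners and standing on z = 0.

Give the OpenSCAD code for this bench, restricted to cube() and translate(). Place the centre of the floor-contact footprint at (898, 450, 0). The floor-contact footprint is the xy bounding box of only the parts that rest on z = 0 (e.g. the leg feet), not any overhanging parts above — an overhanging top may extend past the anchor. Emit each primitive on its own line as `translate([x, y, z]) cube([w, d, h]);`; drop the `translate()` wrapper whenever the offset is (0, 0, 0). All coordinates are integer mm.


translate([251, 281, 433]) cube([1294, 338, 47]);
translate([251, 281, 0]) cube([71, 71, 433]);
translate([251, 548, 0]) cube([71, 71, 433]);
translate([1474, 281, 0]) cube([71, 71, 433]);
translate([1474, 548, 0]) cube([71, 71, 433]);


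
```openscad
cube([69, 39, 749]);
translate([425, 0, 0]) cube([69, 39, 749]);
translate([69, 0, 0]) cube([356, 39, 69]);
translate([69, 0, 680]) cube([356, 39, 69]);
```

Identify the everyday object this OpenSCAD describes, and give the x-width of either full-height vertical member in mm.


A picture frame. The border width is 69 mm.

Four thin pieces enclosing a rectangular opening — a picture frame. The two full-height stiles are 749 mm tall; the top rail sits at z = 680 and is 69 mm tall, so the border above the opening is 749 − 680 = 69 mm, matching the stile x-width.


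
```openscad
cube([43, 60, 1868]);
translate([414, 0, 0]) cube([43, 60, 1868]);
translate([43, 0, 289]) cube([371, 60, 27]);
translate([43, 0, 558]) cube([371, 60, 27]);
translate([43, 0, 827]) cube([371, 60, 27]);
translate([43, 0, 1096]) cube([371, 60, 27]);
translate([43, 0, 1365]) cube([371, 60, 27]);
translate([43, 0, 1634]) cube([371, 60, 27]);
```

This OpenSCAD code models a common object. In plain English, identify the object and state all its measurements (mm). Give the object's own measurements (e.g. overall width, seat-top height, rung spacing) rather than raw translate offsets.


A straight ladder. Two 43×60 mm vertical rails, 1868 mm tall, stand 457 mm apart (outside-to-outside) with their front faces coplanar on the −y side. 6 rungs, each 60 mm deep and 27 mm tall, span between the inner faces of the rails, front faces flush with the rails. The lowest rung's underside is at z = 289 mm and rungs are spaced 269 mm apart (underside to underside).


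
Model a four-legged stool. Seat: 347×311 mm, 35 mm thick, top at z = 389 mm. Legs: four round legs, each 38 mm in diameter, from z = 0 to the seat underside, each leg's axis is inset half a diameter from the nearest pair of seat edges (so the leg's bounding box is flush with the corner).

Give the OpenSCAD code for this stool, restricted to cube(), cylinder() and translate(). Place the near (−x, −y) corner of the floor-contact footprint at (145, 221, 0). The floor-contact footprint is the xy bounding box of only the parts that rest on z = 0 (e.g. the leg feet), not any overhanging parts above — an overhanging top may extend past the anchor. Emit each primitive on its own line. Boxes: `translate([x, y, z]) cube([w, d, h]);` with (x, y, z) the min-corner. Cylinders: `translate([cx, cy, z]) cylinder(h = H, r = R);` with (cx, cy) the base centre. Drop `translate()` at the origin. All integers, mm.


translate([145, 221, 354]) cube([347, 311, 35]);
translate([164, 240, 0]) cylinder(h = 354, r = 19);
translate([473, 240, 0]) cylinder(h = 354, r = 19);
translate([164, 513, 0]) cylinder(h = 354, r = 19);
translate([473, 513, 0]) cylinder(h = 354, r = 19);


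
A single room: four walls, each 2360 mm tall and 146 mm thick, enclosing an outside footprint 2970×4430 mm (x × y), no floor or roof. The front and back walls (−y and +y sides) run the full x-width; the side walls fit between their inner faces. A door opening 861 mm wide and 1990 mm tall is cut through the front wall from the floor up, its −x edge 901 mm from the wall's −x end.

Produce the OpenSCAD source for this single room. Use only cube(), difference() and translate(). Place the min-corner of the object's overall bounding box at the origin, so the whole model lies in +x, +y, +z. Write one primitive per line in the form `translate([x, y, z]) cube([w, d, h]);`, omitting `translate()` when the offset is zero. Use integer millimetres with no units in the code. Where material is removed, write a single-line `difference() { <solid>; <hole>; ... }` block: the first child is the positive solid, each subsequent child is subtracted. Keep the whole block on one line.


difference() { cube([2970, 146, 2360]); translate([901, 0, 0]) cube([861, 146, 1990]); }
translate([0, 4284, 0]) cube([2970, 146, 2360]);
translate([0, 146, 0]) cube([146, 4138, 2360]);
translate([2824, 146, 0]) cube([146, 4138, 2360]);


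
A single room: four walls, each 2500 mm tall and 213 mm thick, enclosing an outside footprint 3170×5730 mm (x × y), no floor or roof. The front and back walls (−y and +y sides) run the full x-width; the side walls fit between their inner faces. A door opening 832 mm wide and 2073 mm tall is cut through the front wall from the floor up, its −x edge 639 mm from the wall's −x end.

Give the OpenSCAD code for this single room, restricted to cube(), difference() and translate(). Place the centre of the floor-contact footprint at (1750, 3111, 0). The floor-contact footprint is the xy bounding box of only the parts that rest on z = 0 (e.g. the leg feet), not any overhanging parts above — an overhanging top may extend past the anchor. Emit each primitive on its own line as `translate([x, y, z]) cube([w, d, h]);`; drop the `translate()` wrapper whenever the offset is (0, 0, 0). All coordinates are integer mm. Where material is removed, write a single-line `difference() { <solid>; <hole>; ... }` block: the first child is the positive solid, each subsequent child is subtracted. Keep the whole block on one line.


difference() { translate([165, 246, 0]) cube([3170, 213, 2500]); translate([804, 246, 0]) cube([832, 213, 2073]); }
translate([165, 5763, 0]) cube([3170, 213, 2500]);
translate([165, 459, 0]) cube([213, 5304, 2500]);
translate([3122, 459, 0]) cube([213, 5304, 2500]);


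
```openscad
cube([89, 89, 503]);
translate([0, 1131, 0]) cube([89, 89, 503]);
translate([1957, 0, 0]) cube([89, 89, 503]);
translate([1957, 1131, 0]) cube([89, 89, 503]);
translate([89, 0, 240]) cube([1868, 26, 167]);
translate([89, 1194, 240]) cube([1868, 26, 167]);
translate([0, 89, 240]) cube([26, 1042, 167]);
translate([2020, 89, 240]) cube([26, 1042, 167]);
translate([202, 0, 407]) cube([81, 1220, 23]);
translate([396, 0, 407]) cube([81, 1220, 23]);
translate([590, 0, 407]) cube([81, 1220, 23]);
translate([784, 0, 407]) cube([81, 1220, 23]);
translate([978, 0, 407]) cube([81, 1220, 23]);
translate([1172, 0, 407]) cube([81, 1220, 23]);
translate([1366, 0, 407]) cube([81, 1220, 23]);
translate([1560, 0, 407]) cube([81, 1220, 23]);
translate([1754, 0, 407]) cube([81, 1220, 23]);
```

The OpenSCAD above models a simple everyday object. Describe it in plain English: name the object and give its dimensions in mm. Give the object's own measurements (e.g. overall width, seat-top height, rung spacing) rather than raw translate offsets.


A bed frame 2046 mm long (x) by 1220 mm wide (y). Four 89×89 mm corner posts, 503 mm tall, at the corners of the footprint. Four rails of 26 mm thickness and 167 mm height run between adjacent posts with their undersides at z = 240 mm, their outer faces flush with the outside of the frame (the two x-running rails run between the posts' inner faces; the two y-running rails run between the posts' inner faces). 9 slats, each 81 mm wide (x) and 23 mm thick, lie across the top of the two x-running rails, running the full 1220 mm width of the frame in y; along x they sit between the end posts with a 113 mm gap after the −x posts and between neighbouring slats, leaving 122 mm before the +x posts.


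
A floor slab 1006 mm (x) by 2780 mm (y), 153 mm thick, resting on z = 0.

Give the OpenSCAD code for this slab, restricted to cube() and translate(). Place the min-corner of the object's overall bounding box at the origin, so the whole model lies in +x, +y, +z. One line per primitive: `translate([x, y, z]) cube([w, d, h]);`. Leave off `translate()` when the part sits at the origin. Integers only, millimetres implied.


cube([1006, 2780, 153]);


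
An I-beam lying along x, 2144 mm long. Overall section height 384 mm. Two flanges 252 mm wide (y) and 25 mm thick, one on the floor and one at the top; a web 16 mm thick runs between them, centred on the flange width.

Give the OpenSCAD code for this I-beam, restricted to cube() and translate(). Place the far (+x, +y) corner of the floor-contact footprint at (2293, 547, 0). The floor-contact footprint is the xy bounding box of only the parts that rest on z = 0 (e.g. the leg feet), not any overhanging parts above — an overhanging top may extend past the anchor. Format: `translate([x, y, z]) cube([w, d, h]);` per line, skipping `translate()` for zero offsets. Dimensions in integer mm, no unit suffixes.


translate([149, 295, 0]) cube([2144, 252, 25]);
translate([149, 413, 25]) cube([2144, 16, 334]);
translate([149, 295, 359]) cube([2144, 252, 25]);


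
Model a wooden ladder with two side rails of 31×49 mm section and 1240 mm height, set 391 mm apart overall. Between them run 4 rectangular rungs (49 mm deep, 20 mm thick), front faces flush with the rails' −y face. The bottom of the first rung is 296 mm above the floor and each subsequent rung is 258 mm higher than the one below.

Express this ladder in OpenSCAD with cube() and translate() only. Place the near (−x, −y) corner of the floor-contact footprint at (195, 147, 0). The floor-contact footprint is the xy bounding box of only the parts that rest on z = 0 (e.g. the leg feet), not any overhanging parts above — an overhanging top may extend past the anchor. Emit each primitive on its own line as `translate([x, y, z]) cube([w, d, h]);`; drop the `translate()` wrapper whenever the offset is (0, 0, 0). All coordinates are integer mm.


translate([195, 147, 0]) cube([31, 49, 1240]);
translate([555, 147, 0]) cube([31, 49, 1240]);
translate([226, 147, 296]) cube([329, 49, 20]);
translate([226, 147, 554]) cube([329, 49, 20]);
translate([226, 147, 812]) cube([329, 49, 20]);
translate([226, 147, 1070]) cube([329, 49, 20]);


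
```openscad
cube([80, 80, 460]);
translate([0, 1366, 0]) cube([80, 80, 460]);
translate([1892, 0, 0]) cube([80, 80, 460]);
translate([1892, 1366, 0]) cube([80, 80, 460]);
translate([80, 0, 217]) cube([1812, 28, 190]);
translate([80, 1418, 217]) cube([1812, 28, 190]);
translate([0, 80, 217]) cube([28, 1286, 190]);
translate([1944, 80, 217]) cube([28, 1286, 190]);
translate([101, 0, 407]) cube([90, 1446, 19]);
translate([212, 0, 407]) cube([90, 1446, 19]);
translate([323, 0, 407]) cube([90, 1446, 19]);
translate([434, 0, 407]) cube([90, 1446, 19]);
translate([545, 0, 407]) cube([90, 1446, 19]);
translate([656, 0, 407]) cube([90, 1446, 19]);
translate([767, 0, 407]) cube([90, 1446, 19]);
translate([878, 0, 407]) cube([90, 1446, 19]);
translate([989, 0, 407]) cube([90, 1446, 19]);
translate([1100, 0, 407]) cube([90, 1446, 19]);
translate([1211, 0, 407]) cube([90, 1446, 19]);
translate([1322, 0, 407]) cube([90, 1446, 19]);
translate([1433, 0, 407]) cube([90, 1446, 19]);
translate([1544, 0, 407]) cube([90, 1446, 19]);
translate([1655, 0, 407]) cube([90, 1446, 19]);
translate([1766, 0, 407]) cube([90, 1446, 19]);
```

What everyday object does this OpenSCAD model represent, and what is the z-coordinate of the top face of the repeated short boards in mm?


A bed frame. The slat-top height is 426 mm.

Four posts, four rails, and a row of slats — a bed frame. Slats sit on the rails at z = 217 + 190 = 407; with slat thickness 19, the top is 426 mm.


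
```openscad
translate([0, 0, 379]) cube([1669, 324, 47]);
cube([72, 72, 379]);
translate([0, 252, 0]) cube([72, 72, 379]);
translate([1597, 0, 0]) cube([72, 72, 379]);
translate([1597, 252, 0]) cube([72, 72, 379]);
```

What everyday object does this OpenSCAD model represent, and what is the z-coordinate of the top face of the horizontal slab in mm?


A bench. The seat-top height is 426 mm.

A long slab on four corner posts — a bench. The slab sits at z = 379 with thickness 47, so the top is 379 + 47 = 426 mm.


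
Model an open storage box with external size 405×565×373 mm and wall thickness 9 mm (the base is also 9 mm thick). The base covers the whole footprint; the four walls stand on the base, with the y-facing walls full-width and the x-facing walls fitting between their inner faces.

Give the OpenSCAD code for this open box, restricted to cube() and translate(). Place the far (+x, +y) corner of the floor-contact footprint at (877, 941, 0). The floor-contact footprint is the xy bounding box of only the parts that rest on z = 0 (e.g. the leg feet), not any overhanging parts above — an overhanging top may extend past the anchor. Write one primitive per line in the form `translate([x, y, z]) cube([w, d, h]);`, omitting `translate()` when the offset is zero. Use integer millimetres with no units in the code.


translate([472, 376, 0]) cube([405, 565, 9]);
translate([472, 376, 9]) cube([405, 9, 364]);
translate([472, 932, 9]) cube([405, 9, 364]);
translate([472, 385, 9]) cube([9, 547, 364]);
translate([868, 385, 9]) cube([9, 547, 364]);


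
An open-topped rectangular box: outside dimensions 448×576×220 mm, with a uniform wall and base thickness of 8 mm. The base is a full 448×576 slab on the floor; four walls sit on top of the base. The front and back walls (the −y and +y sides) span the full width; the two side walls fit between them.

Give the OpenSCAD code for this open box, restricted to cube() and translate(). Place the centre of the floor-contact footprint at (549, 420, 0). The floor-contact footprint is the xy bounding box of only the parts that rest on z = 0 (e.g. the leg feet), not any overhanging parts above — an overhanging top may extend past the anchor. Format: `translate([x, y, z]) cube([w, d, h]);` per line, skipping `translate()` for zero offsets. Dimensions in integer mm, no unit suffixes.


translate([325, 132, 0]) cube([448, 576, 8]);
translate([325, 132, 8]) cube([448, 8, 212]);
translate([325, 700, 8]) cube([448, 8, 212]);
translate([325, 140, 8]) cube([8, 560, 212]);
translate([765, 140, 8]) cube([8, 560, 212]);


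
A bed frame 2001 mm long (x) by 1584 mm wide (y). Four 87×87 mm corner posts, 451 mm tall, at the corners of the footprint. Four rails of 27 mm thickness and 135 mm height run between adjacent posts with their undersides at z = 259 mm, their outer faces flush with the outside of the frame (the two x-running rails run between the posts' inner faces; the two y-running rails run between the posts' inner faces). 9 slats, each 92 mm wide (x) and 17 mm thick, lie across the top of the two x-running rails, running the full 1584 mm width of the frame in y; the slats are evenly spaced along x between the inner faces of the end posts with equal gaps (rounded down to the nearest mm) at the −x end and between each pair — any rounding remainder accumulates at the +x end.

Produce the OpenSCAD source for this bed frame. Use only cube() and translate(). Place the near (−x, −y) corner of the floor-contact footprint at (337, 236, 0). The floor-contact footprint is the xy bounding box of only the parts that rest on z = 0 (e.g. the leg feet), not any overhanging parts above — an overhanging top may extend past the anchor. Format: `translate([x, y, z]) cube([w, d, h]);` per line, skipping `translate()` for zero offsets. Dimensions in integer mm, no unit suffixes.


translate([337, 236, 0]) cube([87, 87, 451]);
translate([337, 1733, 0]) cube([87, 87, 451]);
translate([2251, 236, 0]) cube([87, 87, 451]);
translate([2251, 1733, 0]) cube([87, 87, 451]);
translate([424, 236, 259]) cube([1827, 27, 135]);
translate([424, 1793, 259]) cube([1827, 27, 135]);
translate([337, 323, 259]) cube([27, 1410, 135]);
translate([2311, 323, 259]) cube([27, 1410, 135]);
translate([523, 236, 394]) cube([92, 1584, 17]);
translate([714, 236, 394]) cube([92, 1584, 17]);
translate([905, 236, 394]) cube([92, 1584, 17]);
translate([1096, 236, 394]) cube([92, 1584, 17]);
translate([1287, 236, 394]) cube([92, 1584, 17]);
translate([1478, 236, 394]) cube([92, 1584, 17]);
translate([1669, 236, 394]) cube([92, 1584, 17]);
translate([1860, 236, 394]) cube([92, 1584, 17]);
translate([2051, 236, 394]) cube([92, 1584, 17]);


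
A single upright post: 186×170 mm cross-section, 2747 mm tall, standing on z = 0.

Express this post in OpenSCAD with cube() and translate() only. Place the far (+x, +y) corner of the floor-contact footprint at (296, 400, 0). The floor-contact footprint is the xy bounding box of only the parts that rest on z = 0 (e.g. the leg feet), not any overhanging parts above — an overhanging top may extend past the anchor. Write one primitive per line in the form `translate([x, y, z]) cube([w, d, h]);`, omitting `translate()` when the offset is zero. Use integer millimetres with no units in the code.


translate([110, 230, 0]) cube([186, 170, 2747]);


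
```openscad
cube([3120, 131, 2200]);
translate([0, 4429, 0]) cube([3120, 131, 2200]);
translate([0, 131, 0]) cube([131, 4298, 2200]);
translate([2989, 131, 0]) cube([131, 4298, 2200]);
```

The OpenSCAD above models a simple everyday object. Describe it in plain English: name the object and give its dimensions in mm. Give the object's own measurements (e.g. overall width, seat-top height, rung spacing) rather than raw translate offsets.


The wall frame of a small rectangular building: four walls, each 2200 mm tall and 131 mm thick, enclosing a footprint 3120 mm (x) by 4560 mm (y) outside-to-outside, with no floor or roof. The front and back walls (the −y and +y sides) span the full width; the two side walls fit between them.


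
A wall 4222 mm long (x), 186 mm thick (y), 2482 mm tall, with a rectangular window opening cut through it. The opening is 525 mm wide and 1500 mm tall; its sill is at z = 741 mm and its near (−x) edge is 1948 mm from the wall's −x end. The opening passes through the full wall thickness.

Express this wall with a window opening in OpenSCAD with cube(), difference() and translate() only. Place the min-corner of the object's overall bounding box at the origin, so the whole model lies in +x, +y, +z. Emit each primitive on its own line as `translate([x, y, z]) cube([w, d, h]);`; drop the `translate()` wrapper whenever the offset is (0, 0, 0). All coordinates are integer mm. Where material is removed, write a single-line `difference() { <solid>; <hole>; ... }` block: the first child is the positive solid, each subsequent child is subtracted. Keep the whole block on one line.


difference() { cube([4222, 186, 2482]); translate([1948, 0, 741]) cube([525, 186, 1500]); }


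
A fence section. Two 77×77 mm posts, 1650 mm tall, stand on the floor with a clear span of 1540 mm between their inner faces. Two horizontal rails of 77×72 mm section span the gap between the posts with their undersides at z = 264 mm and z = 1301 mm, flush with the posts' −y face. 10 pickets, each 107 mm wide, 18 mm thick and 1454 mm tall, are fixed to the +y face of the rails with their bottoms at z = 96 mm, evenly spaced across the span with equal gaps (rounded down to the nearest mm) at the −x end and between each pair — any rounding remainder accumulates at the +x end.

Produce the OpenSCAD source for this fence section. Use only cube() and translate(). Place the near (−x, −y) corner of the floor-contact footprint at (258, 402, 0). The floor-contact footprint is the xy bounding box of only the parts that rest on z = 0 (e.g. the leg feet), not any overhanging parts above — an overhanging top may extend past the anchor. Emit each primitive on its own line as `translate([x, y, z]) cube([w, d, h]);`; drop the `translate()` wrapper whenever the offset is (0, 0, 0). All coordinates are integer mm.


translate([258, 402, 0]) cube([77, 77, 1650]);
translate([1875, 402, 0]) cube([77, 77, 1650]);
translate([335, 402, 264]) cube([1540, 77, 72]);
translate([335, 402, 1301]) cube([1540, 77, 72]);
translate([377, 479, 96]) cube([107, 18, 1454]);
translate([526, 479, 96]) cube([107, 18, 1454]);
translate([675, 479, 96]) cube([107, 18, 1454]);
translate([824, 479, 96]) cube([107, 18, 1454]);
translate([973, 479, 96]) cube([107, 18, 1454]);
translate([1122, 479, 96]) cube([107, 18, 1454]);
translate([1271, 479, 96]) cube([107, 18, 1454]);
translate([1420, 479, 96]) cube([107, 18, 1454]);
translate([1569, 479, 96]) cube([107, 18, 1454]);
translate([1718, 479, 96]) cube([107, 18, 1454]);


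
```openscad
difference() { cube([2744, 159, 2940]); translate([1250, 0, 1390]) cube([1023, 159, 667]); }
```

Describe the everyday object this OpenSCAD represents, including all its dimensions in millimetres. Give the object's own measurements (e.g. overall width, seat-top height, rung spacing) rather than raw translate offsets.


A wall 2744 mm long (x), 159 mm thick (y), 2940 mm tall, with a rectangular window opening cut through it. The opening is 1023 mm wide and 667 mm tall; its sill is at z = 1390 mm and its near (−x) edge is 1250 mm from the wall's −x end. The opening passes through the full wall thickness.


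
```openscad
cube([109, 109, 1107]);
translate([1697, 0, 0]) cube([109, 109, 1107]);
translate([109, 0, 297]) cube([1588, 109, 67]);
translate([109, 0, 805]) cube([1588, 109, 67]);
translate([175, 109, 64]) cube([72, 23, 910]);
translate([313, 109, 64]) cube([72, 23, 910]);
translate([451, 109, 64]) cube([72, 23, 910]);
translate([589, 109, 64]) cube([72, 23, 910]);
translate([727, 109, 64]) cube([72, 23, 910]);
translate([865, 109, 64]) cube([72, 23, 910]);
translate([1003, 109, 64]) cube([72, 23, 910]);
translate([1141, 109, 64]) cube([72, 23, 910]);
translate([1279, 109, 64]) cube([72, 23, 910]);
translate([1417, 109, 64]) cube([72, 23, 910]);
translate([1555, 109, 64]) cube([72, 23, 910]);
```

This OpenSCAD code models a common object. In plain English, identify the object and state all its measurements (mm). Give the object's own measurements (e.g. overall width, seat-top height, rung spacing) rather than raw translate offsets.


A fence section. Two 109×109 mm posts, 1107 mm tall, stand on the floor with a clear span of 1588 mm between their inner faces. Two horizontal rails of 109×67 mm section span the gap between the posts with their undersides at z = 297 mm and z = 805 mm, flush with the posts' −y face. 11 pickets, each 72 mm wide, 23 mm thick and 910 mm tall, are fixed to the +y face of the rails with their bottoms at z = 64 mm, spaced across the span with a 66 mm gap after the −x post and between neighbouring pickets, with 70 mm left before the +x post.


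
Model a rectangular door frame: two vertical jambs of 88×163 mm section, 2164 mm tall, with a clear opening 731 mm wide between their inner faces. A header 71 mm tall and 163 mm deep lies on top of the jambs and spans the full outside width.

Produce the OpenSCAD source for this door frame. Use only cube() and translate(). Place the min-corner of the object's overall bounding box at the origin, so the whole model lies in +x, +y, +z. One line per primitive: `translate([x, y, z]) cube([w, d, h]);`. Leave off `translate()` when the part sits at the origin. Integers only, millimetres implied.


cube([88, 163, 2164]);
translate([819, 0, 0]) cube([88, 163, 2164]);
translate([0, 0, 2164]) cube([907, 163, 71]);


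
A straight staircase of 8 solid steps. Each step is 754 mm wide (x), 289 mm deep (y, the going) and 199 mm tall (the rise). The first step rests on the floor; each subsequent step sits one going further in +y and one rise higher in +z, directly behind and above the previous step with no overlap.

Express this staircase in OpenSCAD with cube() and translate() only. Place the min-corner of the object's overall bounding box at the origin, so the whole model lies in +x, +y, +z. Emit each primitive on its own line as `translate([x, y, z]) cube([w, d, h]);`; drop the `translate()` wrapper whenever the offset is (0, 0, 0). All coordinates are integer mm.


cube([754, 289, 199]);
translate([0, 289, 199]) cube([754, 289, 199]);
translate([0, 578, 398]) cube([754, 289, 199]);
translate([0, 867, 597]) cube([754, 289, 199]);
translate([0, 1156, 796]) cube([754, 289, 199]);
translate([0, 1445, 995]) cube([754, 289, 199]);
translate([0, 1734, 1194]) cube([754, 289, 199]);
translate([0, 2023, 1393]) cube([754, 289, 199]);


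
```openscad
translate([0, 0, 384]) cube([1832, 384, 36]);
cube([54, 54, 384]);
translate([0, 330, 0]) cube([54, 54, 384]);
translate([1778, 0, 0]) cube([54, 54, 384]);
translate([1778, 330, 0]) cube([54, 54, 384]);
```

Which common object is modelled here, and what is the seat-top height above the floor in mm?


A bench. The seat-top height is 420 mm.

A long slab on four corner posts — a bench. The slab sits at z = 384 with thickness 36, so the top is 384 + 36 = 420 mm.


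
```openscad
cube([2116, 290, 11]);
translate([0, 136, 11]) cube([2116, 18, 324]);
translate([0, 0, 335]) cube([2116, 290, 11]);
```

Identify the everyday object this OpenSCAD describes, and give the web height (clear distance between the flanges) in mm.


An I-beam. The web height is 324 mm.

Two wide flanges with a thin centred web — an I-beam. Overall 346 mm minus two 11 mm flanges gives a web of 346 − 2·11 = 324 mm.


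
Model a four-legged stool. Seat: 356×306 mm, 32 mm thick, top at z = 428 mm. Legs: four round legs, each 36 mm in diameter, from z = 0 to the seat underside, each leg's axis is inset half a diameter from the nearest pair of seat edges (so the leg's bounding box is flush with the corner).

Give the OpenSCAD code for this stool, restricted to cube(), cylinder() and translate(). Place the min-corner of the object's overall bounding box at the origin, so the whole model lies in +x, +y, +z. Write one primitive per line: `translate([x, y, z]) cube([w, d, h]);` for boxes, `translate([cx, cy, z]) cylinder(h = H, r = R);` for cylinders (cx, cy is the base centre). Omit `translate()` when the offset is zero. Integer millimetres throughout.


// leg_h = 428 - 32 = 396
translate([0, 0, 396]) cube([356, 306, 32]);
translate([18, 18, 0]) cylinder(h = 396, r = 18);
translate([338, 18, 0]) cylinder(h = 396, r = 18);
translate([18, 288, 0]) cylinder(h = 396, r = 18);
translate([338, 288, 0]) cylinder(h = 396, r = 18);


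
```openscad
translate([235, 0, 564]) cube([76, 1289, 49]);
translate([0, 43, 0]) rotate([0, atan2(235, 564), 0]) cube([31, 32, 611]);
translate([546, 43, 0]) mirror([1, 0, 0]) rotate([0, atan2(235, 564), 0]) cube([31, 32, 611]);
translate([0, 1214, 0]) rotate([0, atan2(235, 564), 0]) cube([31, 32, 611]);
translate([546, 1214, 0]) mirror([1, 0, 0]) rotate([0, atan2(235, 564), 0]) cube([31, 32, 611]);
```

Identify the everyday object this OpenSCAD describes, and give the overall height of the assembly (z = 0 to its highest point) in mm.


A sawhorse. The overall height is 613 mm.

A beam across two mirrored pairs of raked legs — a sawhorse. The beam's underside is at z = 564 (matching the legs' vertical rise in atan2(235, 564)) and the beam is 49 mm tall, so its top is at 564 + 49 = 613 mm. The raked legs top out at the beam's underside, so that is the highest point.


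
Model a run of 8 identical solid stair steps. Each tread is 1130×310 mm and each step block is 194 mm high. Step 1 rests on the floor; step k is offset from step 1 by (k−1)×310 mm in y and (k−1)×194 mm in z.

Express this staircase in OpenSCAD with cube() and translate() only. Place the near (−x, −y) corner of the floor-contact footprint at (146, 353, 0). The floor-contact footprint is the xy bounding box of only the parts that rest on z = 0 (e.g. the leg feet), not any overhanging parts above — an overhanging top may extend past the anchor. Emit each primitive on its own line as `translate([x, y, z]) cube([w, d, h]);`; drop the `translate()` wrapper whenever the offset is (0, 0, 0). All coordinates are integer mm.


translate([146, 353, 0]) cube([1130, 310, 194]);
translate([146, 663, 194]) cube([1130, 310, 194]);
translate([146, 973, 388]) cube([1130, 310, 194]);
translate([146, 1283, 582]) cube([1130, 310, 194]);
translate([146, 1593, 776]) cube([1130, 310, 194]);
translate([146, 1903, 970]) cube([1130, 310, 194]);
translate([146, 2213, 1164]) cube([1130, 310, 194]);
translate([146, 2523, 1358]) cube([1130, 310, 194]);


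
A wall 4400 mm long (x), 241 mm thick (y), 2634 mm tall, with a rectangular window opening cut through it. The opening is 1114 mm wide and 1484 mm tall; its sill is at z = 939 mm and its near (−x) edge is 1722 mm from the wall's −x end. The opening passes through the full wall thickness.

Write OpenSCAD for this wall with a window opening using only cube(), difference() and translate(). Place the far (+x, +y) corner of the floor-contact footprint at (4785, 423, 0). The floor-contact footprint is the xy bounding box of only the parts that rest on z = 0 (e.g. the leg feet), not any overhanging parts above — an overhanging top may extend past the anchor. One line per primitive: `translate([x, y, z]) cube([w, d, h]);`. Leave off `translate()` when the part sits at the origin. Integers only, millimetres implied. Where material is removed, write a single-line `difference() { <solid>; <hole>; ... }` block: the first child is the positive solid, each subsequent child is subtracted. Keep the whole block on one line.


difference() { translate([385, 182, 0]) cube([4400, 241, 2634]); translate([2107, 182, 939]) cube([1114, 241, 1484]); }


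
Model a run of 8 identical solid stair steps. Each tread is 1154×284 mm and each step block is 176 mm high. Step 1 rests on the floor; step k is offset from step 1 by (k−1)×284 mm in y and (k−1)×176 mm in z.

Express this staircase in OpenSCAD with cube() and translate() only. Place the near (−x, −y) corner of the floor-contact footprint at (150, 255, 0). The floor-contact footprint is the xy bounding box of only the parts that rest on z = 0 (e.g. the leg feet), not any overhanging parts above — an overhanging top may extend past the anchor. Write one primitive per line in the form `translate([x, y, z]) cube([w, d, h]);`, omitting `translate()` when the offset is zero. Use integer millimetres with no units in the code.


translate([150, 255, 0]) cube([1154, 284, 176]);
translate([150, 539, 176]) cube([1154, 284, 176]);
translate([150, 823, 352]) cube([1154, 284, 176]);
translate([150, 1107, 528]) cube([1154, 284, 176]);
translate([150, 1391, 704]) cube([1154, 284, 176]);
translate([150, 1675, 880]) cube([1154, 284, 176]);
translate([150, 1959, 1056]) cube([1154, 284, 176]);
translate([150, 2243, 1232]) cube([1154, 284, 176]);


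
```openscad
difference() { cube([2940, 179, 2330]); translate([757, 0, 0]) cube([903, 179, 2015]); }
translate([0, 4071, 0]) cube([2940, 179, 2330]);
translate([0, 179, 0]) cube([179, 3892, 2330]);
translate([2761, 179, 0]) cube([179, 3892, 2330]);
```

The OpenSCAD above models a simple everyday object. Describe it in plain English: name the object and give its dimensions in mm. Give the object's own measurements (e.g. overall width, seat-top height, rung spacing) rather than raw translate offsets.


A single room: four walls, each 2330 mm tall and 179 mm thick, enclosing an outside footprint 2940×4250 mm (x × y), no floor or roof. The front and back walls (−y and +y sides) run the full x-width; the side walls fit between their inner faces. A door opening 903 mm wide and 2015 mm tall is cut through the front wall from the floor up, its −x edge 757 mm from the wall's −x end.


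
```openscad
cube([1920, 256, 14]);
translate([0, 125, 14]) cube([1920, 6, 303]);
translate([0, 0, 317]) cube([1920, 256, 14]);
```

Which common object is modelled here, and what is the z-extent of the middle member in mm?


An I-beam. The web height is 303 mm.

Two wide flanges with a thin centred web — an I-beam. Overall 331 mm minus two 14 mm flanges gives a web of 331 − 2·14 = 303 mm.


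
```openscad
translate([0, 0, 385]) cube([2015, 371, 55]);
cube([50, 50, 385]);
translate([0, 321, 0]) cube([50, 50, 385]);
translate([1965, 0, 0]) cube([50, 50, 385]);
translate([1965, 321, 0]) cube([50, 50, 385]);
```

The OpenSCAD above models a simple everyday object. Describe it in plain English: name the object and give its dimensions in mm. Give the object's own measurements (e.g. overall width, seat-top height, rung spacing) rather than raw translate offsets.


A bench: a 2015×371 mm seat slab, 55 mm thick, top at z = 440 mm, on four 50×50 mm square legs flush with the seat corners and standing on z = 0.


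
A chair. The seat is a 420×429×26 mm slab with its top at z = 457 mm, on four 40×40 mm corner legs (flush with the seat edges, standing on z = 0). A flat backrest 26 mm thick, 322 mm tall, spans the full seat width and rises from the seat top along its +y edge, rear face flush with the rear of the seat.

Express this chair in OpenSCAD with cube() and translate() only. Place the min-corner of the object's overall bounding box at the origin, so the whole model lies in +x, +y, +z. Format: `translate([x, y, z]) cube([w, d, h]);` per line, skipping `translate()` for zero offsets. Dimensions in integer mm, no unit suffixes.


translate([0, 0, 431]) cube([420, 429, 26]);
cube([40, 40, 431]);
translate([380, 0, 0]) cube([40, 40, 431]);
translate([0, 389, 0]) cube([40, 40, 431]);
translate([380, 389, 0]) cube([40, 40, 431]);
translate([0, 403, 457]) cube([420, 26, 322]);


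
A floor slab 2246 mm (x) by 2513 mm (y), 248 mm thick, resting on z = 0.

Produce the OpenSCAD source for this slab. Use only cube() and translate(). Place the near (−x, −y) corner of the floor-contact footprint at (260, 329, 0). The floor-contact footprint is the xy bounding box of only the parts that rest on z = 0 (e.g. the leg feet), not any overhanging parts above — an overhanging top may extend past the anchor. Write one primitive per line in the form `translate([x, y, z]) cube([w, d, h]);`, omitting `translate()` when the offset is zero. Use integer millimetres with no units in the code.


translate([260, 329, 0]) cube([2246, 2513, 248]);


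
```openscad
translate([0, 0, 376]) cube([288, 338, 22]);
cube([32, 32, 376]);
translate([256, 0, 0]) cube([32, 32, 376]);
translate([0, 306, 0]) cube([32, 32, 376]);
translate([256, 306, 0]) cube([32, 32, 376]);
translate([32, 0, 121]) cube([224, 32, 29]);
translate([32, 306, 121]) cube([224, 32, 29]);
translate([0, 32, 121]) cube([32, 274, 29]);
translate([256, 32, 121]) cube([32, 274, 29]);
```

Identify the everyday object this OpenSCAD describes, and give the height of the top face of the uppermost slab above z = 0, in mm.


A stool. The seat height is 398 mm.

A 288×338×22 slab at z = 376 on four corner posts — a stool. The seat top is 376 + 22 = 398 mm.


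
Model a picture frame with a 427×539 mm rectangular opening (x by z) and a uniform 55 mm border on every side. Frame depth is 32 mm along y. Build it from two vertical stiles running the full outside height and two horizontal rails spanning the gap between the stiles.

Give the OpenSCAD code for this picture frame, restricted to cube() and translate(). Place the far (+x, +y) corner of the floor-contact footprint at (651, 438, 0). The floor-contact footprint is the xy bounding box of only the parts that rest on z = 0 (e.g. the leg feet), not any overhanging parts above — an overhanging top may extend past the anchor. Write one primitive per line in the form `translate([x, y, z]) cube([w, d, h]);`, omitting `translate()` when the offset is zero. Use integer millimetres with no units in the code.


translate([114, 406, 0]) cube([55, 32, 649]);
translate([596, 406, 0]) cube([55, 32, 649]);
translate([169, 406, 0]) cube([427, 32, 55]);
translate([169, 406, 594]) cube([427, 32, 55]);
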